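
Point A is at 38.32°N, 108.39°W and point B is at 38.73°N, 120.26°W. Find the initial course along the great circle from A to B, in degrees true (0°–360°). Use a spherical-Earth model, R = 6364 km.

276.2°

N = sin Δλ·cos φ₂ = -0.1605;  D = cos φ₁ sin φ₂ − sin φ₁ cos φ₂ cos Δλ = +0.0175
initial course = atan2(N, D) = 276.22°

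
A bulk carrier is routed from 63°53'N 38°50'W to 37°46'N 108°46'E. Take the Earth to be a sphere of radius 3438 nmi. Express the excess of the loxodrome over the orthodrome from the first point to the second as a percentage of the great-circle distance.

24.5%

Great circle: σ = 1.3118 rad → d_gc = Rσ = 4510.0 nmi
Rhumb: Δφ = -0.4558, Δλ = +2.5761, Δψ = -0.7484, q = Δφ/Δψ = 0.6090 → d_rh = R√(Δφ²+q²Δλ²) = 5617.0 nmi
Excess = (5617.0 − 4510.0) / 4510.0 = 1107.0 / 4510.0 = 24.545% ≈ 24.5%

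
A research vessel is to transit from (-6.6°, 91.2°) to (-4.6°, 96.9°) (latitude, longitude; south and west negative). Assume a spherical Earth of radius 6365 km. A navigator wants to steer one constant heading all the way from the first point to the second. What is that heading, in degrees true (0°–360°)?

70.6°

Meridional parts: M(φ₁)=-0.1154, M(φ₂)=-0.0804 → ΔM = +0.0351;  Δλ = +0.0995 rad
tan C = Δλ / ΔM = +2.8363 → C = 70.58°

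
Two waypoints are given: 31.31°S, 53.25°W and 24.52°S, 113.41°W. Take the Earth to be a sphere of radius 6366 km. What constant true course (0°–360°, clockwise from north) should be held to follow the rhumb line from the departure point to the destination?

Δψ = ln[tan(π/4+φ₂/2)/tan(π/4+φ₁/2)] = +0.1342
Δλ = -1.0500 rad (taken the short way round)
course = atan2(Δλ, Δψ) = 277.29°

277.3°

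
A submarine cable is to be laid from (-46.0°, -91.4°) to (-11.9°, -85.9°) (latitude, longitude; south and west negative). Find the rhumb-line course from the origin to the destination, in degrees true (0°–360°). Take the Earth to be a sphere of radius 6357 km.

7.8°

Meridional parts: M(φ₁)=-0.9063, M(φ₂)=-0.2092 → ΔM = +0.6971;  Δλ = +0.0960 rad
tan C = Δλ / ΔM = +0.1377 → C = 7.84°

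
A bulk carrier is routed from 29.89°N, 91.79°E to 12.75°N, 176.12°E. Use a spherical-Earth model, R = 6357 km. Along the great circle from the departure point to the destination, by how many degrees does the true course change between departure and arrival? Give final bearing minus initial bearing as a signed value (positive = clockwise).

+36.8°

Initial bearing θ₁ = atan2(sin Δλ cos φ₂, cos φ₁ sin φ₂ − sin φ₁ cos φ₂ cos Δλ) = 81.60°
Final bearing θ₂ = (initial bearing from the destination back to the start) + 180° = 118.43°
Δθ = θ₂ − θ₁ = +36.8°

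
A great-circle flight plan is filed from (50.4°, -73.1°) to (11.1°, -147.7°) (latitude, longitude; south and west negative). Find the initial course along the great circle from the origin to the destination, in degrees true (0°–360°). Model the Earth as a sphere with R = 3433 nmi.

265.3°

N = sin Δλ·cos φ₂ = -0.9461;  D = cos φ₁ sin φ₂ − sin φ₁ cos φ₂ cos Δλ = -0.0781
initial course = atan2(N, D) = 265.28°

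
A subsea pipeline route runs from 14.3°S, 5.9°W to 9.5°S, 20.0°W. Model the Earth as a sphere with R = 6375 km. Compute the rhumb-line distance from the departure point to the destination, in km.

1625 km

Δψ = ln[tan(π/4+φ₂/2)/tan(π/4+φ₁/2)] = +0.0856;  Δφ = +0.0838 rad,  Δλ = -0.2461 rad
q = Δφ/Δψ = 0.9782
d = R·√(Δφ² + q²Δλ²) = 6375·0.25489 = 1625 km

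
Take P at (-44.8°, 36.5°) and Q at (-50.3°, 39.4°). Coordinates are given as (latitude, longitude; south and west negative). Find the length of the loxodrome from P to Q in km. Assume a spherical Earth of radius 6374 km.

649 km

Δψ = ln[tan(π/4+φ₂/2)/tan(π/4+φ₁/2)] = -0.1424;  Δφ = -0.0960 rad,  Δλ = +0.0506 rad
q = Δφ/Δψ = 0.6741
d = R·√(Δφ² + q²Δλ²) = 6374·0.10188 = 649 km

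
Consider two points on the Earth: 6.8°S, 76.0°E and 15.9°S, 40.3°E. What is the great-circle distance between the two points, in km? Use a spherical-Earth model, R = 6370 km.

cos σ = sin φ₁ sin φ₂ + cos φ₁ cos φ₂ cos Δλ
      = sin(-6.80°)sin(-15.90°) + cos(-6.80°)cos(-15.90°)cos(-35.70°) = 0.8080
σ = 36.103° → d = Rσ = 6370·0.63012 = 4014 km

4014 km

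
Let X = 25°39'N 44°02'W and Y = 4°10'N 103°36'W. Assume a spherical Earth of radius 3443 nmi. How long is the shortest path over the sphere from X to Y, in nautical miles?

3658 nmi

cos σ = sin φ₁ sin φ₂ + cos φ₁ cos φ₂ cos Δλ
      = sin(25.65°)sin(4.17°) + cos(25.65°)cos(4.17°)cos(-59.57°) = 0.4869
σ = 60.865° → d = Rσ = 3443·1.06230 = 3658 nmi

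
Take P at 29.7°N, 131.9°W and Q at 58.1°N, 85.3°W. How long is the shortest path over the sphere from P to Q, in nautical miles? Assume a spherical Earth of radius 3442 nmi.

2560 nmi

Haversine: a = sin²(Δφ/2)+cos φ₁ cos φ₂ sin²(Δλ/2) = 0.13199;  σ = 2·atan2(√a,√(1−a))
σ = 42.607° → d = Rσ = 3442·0.74363 = 2560 nmi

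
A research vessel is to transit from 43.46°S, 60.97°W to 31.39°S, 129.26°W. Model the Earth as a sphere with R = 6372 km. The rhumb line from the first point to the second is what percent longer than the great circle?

2.5%

Great circle: σ = 0.9429 rad → d_gc = Rσ = 6007.9 km
Rhumb: Δφ = +0.2107, Δλ = -1.1919, Δψ = +0.2663, q = Δφ/Δψ = 0.7909 → d_rh = R√(Δφ²+q²Δλ²) = 6155.2 km
Excess = (6155.2 − 6007.9) / 6007.9 = 147.3 / 6007.9 = 2.452% ≈ 2.5%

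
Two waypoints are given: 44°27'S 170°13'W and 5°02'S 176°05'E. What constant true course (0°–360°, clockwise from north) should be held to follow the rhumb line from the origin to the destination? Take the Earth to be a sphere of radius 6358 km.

Δψ = ln[tan(π/4+φ₂/2)/tan(π/4+φ₁/2)] = +0.7799
Δλ = -0.2391 rad (taken the short way round)
course = atan2(Δλ, Δψ) = 342.95°

343.0°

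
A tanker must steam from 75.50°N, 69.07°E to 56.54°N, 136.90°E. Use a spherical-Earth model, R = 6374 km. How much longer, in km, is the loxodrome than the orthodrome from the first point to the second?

Great circle: cos σ = sin φ₁ sin φ₂ + cos φ₁ cos φ₂ cos Δλ,  σ = 0.5359 rad → d_gc = 3416.1 km
Rhumb line: Δψ = -0.8598, q = Δφ/Δψ = 0.3849, d_rh = R√(Δφ²+q²Δλ²) = 3589.2 km
Excess = 3589.2 − 3416.1 = 173.1 ≈ 173 km

173 km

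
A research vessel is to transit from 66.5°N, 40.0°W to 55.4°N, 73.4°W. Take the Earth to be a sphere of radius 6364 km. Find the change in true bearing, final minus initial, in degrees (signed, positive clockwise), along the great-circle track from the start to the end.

-29.5°

At departure: θ₁ = atan2(sin Δλ cos φ₂, cos φ₁ sin φ₂ − sin φ₁ cos φ₂ cos Δλ) = 251.18°
At arrival: θ₂ = atan2(sin Δλ cos φ₁, −cos φ₂ sin φ₁ + sin φ₂ cos φ₁ cos Δλ) = 221.66°
Δθ = θ₂ − θ₁ = -29.5°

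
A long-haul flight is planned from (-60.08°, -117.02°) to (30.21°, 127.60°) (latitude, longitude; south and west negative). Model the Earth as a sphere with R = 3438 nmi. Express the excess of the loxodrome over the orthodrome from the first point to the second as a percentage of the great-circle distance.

Great circle: σ = 2.2406 rad → d_gc = Rσ = 7703.3 nmi
Rhumb: Δφ = +1.5759, Δλ = -2.0138, Δψ = +1.8733, q = Δφ/Δψ = 0.8412 → d_rh = R√(Δφ²+q²Δλ²) = 7954.4 nmi
Excess = (7954.4 − 7703.3) / 7703.3 = 251.1 / 7703.3 = 3.26% ≈ 3.3%

3.3%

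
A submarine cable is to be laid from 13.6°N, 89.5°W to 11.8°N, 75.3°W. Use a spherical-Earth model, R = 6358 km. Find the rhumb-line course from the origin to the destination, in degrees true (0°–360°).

Δψ = ln[tan(π/4+φ₂/2)/tan(π/4+φ₁/2)] = -0.0322
Δλ = +0.2478 rad (taken the short way round)
course = atan2(Δλ, Δψ) = 97.40°

97.4°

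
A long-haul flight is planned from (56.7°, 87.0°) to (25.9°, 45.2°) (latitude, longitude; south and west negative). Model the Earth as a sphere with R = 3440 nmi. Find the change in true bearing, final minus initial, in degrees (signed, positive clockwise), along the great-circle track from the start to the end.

-29.3°

At departure: θ₁ = atan2(sin Δλ cos φ₂, cos φ₁ sin φ₂ − sin φ₁ cos φ₂ cos Δλ) = 241.86°
At arrival: θ₂ = atan2(sin Δλ cos φ₁, −cos φ₂ sin φ₁ + sin φ₂ cos φ₁ cos Δλ) = 212.56°
Δθ = θ₂ − θ₁ = -29.3°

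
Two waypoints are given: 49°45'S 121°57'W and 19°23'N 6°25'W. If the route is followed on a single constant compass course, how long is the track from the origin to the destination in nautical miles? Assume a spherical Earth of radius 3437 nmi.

7459 nmi

Δψ = ln[tan(π/4+φ₂/2)/tan(π/4+φ₁/2)] = +1.3489;  Δφ = +1.2066 rad,  Δλ = +2.0164 rad
q = Δφ/Δψ = 0.8945
d = R·√(Δφ² + q²Δλ²) = 3437·2.17014 = 7459 nmi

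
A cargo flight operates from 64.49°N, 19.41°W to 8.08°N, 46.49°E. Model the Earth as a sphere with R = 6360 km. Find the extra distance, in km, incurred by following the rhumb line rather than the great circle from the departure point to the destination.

195 km

Great circle: cos σ = sin φ₁ sin φ₂ + cos φ₁ cos φ₂ cos Δλ,  σ = 1.2651 rad → d_gc = 8046.0 km
Rhumb line: Δψ = -1.3441, q = Δφ/Δψ = 0.7325, d_rh = R√(Δφ²+q²Δλ²) = 8241.3 km
Excess = 8241.3 − 8046.0 = 195.3 ≈ 195 km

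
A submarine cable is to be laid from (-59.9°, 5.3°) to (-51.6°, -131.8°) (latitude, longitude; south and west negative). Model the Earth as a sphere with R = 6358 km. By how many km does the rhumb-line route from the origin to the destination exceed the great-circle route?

Great circle: cos σ = sin φ₁ sin φ₂ + cos φ₁ cos φ₂ cos Δλ,  σ = 1.1042 rad → d_gc = 7020.7 km
Rhumb line: Δψ = +0.2586, q = Δφ/Δψ = 0.5602, d_rh = R√(Δφ²+q²Δλ²) = 8572.0 km
Excess = 8572.0 − 7020.7 = 1551.3 ≈ 1551 km

1551 km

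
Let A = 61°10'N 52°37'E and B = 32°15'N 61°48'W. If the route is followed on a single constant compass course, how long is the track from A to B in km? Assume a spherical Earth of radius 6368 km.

9002 km

Rhumb course C = atan2(Δλ, Δψ) with Δψ = ln[tan(π/4+φ₂/2)/tan(π/4+φ₁/2)] = -0.7632, Δλ = -1.9969 → C = 249.08°
d = R·|Δφ| / |cos C| = 6368·0.50469 / 0.35701 = 9002 km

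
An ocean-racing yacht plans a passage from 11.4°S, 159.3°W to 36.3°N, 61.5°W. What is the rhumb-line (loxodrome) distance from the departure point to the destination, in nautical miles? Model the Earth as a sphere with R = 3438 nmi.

6240 nmi

Δψ = ln[tan(π/4+φ₂/2)/tan(π/4+φ₁/2)] = +0.8811;  Δφ = +0.8325 rad,  Δλ = +1.7069 rad
q = Δφ/Δψ = 0.9449
d = R·√(Δφ² + q²Δλ²) = 3438·1.81509 = 6240 nmi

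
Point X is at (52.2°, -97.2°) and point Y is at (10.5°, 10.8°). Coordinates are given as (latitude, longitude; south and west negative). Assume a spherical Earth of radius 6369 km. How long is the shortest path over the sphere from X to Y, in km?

10273 km

cos σ = sin φ₁ sin φ₂ + cos φ₁ cos φ₂ cos Δλ
      = sin(52.20°)sin(10.50°) + cos(52.20°)cos(10.50°)cos(108.00°) = -0.0422
σ = 92.420° → d = Rσ = 6369·1.61304 = 10273 km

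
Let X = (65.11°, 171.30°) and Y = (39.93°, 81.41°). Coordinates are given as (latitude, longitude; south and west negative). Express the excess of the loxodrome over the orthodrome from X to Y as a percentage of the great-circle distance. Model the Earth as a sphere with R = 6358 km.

Great circle: σ = 0.9486 rad → d_gc = Rσ = 6030.9 km
Rhumb: Δφ = -0.4395, Δλ = -1.5689, Δψ = -0.7497, q = Δφ/Δψ = 0.5862 → d_rh = R√(Δφ²+q²Δλ²) = 6480.7 km
Excess = (6480.7 − 6030.9) / 6030.9 = 449.8 / 6030.9 = 7.46% ≈ 7.5%

7.5%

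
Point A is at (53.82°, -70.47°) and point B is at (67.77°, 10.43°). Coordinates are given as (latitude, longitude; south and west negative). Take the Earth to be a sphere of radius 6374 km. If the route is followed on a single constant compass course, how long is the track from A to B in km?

Δψ = ln[tan(π/4+φ₂/2)/tan(π/4+φ₁/2)] = +0.5084;  Δφ = +0.2435 rad,  Δλ = +1.4120 rad
q = Δφ/Δψ = 0.4789
d = R·√(Δφ² + q²Δλ²) = 6374·0.71865 = 4581 km

4581 km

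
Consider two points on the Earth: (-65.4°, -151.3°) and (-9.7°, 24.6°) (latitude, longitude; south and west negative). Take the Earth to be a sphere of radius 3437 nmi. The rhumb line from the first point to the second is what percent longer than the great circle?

31.7%

Great circle: σ = 1.8298 rad → d_gc = Rσ = 6288.9 nmi
Rhumb: Δφ = +0.9721, Δλ = +3.0700, Δψ = +1.3530, q = Δφ/Δψ = 0.7185 → d_rh = R√(Δφ²+q²Δλ²) = 8285.2 nmi
Excess = (8285.2 − 6288.9) / 6288.9 = 1996.3 / 6288.9 = 31.74% ≈ 31.7%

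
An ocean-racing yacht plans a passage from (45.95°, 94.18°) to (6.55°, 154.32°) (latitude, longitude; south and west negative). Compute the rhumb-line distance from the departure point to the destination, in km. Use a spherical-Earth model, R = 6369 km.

7280 km

Δψ = ln[tan(π/4+φ₂/2)/tan(π/4+φ₁/2)] = -0.7905;  Δφ = -0.6877 rad,  Δλ = +1.0496 rad
q = Δφ/Δψ = 0.8700
d = R·√(Δφ² + q²Δλ²) = 6369·1.14311 = 7280 km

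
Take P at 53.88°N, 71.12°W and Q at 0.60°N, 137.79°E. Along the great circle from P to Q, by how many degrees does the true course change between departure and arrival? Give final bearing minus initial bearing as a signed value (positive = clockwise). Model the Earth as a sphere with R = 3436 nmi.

Initial bearing θ₁ = atan2(sin Δλ cos φ₂, cos φ₁ sin φ₂ − sin φ₁ cos φ₂ cos Δλ) = 325.87°
Final bearing θ₂ = (initial bearing from the destination back to the start) + 180° = 199.31°
Δθ = θ₂ − θ₁ = -126.6°

-126.6°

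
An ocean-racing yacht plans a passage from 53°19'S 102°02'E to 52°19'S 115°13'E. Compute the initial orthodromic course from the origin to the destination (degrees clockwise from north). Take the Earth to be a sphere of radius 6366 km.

N = sin Δλ·cos φ₂ = +0.1394;  D = cos φ₁ sin φ₂ − sin φ₁ cos φ₂ cos Δλ = +0.0045
initial course = atan2(N, D) = 88.14°

88.1°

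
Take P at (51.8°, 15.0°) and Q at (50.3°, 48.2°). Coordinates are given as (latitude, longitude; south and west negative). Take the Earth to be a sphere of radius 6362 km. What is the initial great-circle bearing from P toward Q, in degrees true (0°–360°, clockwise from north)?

θ = atan2( sin Δλ·cos φ₂ ,  cos φ₁ sin φ₂ − sin φ₁ cos φ₂ cos Δλ )
  = atan2(+0.3498, +0.0558) = 80.94°

80.9°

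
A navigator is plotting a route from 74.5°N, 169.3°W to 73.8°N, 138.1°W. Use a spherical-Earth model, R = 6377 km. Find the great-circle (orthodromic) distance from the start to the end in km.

941 km

cos σ = sin φ₁ sin φ₂ + cos φ₁ cos φ₂ cos Δλ
      = sin(74.50°)sin(73.80°) + cos(74.50°)cos(73.80°)cos(31.20°) = 0.9891
σ = 8.451° → d = Rσ = 6377·0.14750 = 941 km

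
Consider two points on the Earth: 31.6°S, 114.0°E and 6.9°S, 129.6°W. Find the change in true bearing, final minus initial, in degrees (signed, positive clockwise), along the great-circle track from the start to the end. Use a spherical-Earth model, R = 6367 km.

Initial bearing θ₁ = atan2(sin Δλ cos φ₂, cos φ₁ sin φ₂ − sin φ₁ cos φ₂ cos Δλ) = 110.57°
Final bearing θ₂ = (initial bearing from the destination back to the start) + 180° = 53.44°
Δθ = θ₂ − θ₁ = -57.1°

-57.1°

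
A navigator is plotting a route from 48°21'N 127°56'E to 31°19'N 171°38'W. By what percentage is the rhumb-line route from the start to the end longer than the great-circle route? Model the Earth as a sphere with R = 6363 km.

2.1%

Great circle: σ = 0.8386 rad → d_gc = Rσ = 5335.8 km
Rhumb: Δφ = -0.2973, Δλ = +1.0548, Δψ = -0.3906, q = Δφ/Δψ = 0.7611 → d_rh = R√(Δφ²+q²Δλ²) = 5447.0 km
Excess = (5447.0 − 5335.8) / 5335.8 = 111.2 / 5335.8 = 2.08% ≈ 2.1%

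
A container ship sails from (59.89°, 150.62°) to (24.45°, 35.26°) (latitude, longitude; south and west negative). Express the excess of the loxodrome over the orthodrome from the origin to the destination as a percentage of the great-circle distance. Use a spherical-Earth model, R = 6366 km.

Great circle: σ = 1.4076 rad → d_gc = Rσ = 8960.9 km
Rhumb: Δφ = -0.6185, Δλ = -2.0134, Δψ = -0.8728, q = Δφ/Δψ = 0.7087 → d_rh = R√(Δφ²+q²Δλ²) = 9900.1 km
Excess = (9900.1 − 8960.9) / 8960.9 = 939.2 / 8960.9 = 10.48% ≈ 10.5%

10.5%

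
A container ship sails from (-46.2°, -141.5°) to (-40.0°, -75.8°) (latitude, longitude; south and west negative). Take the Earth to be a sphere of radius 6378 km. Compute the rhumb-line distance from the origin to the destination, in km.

5377 km

Rhumb course C = atan2(Δλ, Δψ) with Δψ = ln[tan(π/4+φ₂/2)/tan(π/4+φ₁/2)] = +0.1484, Δλ = +1.1467 → C = 82.63°
d = R·|Δφ| / |cos C| = 6378·0.10821 / 0.12835 = 5377 km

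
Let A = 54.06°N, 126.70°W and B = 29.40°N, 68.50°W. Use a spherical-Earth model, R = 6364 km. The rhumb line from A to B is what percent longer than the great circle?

2.1%

Great circle: σ = 0.8407 rad → d_gc = Rσ = 5350.5 km
Rhumb: Δφ = -0.4304, Δλ = +1.0158, Δψ = -0.5887, q = Δφ/Δψ = 0.7311 → d_rh = R√(Δφ²+q²Δλ²) = 5462.4 km
Excess = (5462.4 − 5350.5) / 5350.5 = 111.9 / 5350.5 = 2.09% ≈ 2.1%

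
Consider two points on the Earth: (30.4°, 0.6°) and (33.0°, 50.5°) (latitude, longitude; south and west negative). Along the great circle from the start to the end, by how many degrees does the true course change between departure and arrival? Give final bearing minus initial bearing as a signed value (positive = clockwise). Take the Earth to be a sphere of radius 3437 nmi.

At departure: θ₁ = atan2(sin Δλ cos φ₂, cos φ₁ sin φ₂ − sin φ₁ cos φ₂ cos Δλ) = 72.98°
At arrival: θ₂ = atan2(sin Δλ cos φ₁, −cos φ₂ sin φ₁ + sin φ₂ cos φ₁ cos Δλ) = 100.46°
Δθ = θ₂ − θ₁ = +27.5°

+27.5°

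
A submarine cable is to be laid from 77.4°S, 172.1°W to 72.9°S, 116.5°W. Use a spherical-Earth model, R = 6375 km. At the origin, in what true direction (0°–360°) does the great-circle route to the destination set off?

θ = atan2( sin Δλ·cos φ₂ ,  cos φ₁ sin φ₂ − sin φ₁ cos φ₂ cos Δλ )
  = atan2(+0.2426, -0.0464) = 100.82°

100.8°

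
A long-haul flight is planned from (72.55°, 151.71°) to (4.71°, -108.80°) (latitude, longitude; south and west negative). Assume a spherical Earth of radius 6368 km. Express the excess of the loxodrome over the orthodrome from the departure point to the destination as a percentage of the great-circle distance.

Great circle: σ = 1.5417 rad → d_gc = Rσ = 9817.8 km
Rhumb: Δφ = -1.1840, Δλ = +1.7364, Δψ = -1.7920, q = Δφ/Δψ = 0.6607 → d_rh = R√(Δφ²+q²Δλ²) = 10499.1 km
Excess = (10499.1 − 9817.8) / 9817.8 = 681.3 / 9817.8 = 6.94% ≈ 6.9%

6.9%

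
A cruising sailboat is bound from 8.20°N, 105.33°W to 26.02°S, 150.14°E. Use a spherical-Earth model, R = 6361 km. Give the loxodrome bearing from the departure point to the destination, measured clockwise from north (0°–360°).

251.4°

Δψ = ln[tan(π/4+φ₂/2)/tan(π/4+φ₁/2)] = -0.6142
Δλ = -1.8244 rad (taken the short way round)
course = atan2(Δλ, Δψ) = 251.39°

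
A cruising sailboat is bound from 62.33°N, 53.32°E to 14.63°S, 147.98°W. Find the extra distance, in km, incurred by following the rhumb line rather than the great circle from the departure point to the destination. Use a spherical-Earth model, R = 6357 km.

Great circle: cos σ = sin φ₁ sin φ₂ + cos φ₁ cos φ₂ cos Δλ,  σ = 2.2683 rad → d_gc = 14419.70 km
Rhumb line: Δψ = -1.6595, q = Δφ/Δψ = 0.8094, d_rh = R√(Δφ²+q²Δλ²) = 16614.15 km
Excess = 16614.15 − 14419.70 = 2194.45 ≈ 2194 km

2194 km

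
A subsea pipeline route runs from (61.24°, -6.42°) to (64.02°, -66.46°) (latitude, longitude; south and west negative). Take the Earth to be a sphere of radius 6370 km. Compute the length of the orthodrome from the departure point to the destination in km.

2969 km

Haversine: a = sin²(Δφ/2)+cos φ₁ cos φ₂ sin²(Δλ/2) = 0.05334;  σ = 2·atan2(√a,√(1−a))
σ = 26.708° → d = Rσ = 6370·0.46614 = 2969 km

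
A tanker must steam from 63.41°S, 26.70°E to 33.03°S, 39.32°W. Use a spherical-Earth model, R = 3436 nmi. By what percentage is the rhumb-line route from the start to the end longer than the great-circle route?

3.4%

Great circle: σ = 0.8764 rad → d_gc = Rσ = 3011.2 nmi
Rhumb: Δφ = +0.5302, Δλ = -1.1523, Δψ = +0.8313, q = Δφ/Δψ = 0.6378 → d_rh = R√(Δφ²+q²Δλ²) = 3113.9 nmi
Excess = (3113.9 − 3011.2) / 3011.2 = 102.7 / 3011.2 = 3.41% ≈ 3.4%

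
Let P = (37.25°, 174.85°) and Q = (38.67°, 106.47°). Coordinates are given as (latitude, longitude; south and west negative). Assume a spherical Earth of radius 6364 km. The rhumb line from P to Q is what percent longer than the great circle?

2.5%

Great circle: σ = 0.9183 rad → d_gc = Rσ = 5843.9 km
Rhumb: Δφ = +0.0248, Δλ = -1.1935, Δψ = +0.0314, q = Δφ/Δψ = 0.7884 → d_rh = R√(Δφ²+q²Δλ²) = 5990.1 km
Excess = (5990.1 − 5843.9) / 5843.9 = 146.2 / 5843.9 = 2.50% ≈ 2.5%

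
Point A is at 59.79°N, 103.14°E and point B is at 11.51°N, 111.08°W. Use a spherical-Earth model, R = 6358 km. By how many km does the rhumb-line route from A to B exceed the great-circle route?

1928 km

Great circle: cos σ = sin φ₁ sin φ₂ + cos φ₁ cos φ₂ cos Δλ,  σ = 1.8083 rad → d_gc = 11497.0 km
Rhumb line: Δψ = -1.1074, q = Δφ/Δψ = 0.7609, d_rh = R√(Δφ²+q²Δλ²) = 13424.8 km
Excess = 13424.8 − 11497.0 = 1927.8 ≈ 1928 km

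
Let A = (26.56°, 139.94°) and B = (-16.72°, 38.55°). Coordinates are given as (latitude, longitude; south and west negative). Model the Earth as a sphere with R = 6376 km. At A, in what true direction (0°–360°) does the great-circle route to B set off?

N = sin Δλ·cos φ₂ = -0.9389;  D = cos φ₁ sin φ₂ − sin φ₁ cos φ₂ cos Δλ = -0.1728
initial course = atan2(N, D) = 259.57°

259.6°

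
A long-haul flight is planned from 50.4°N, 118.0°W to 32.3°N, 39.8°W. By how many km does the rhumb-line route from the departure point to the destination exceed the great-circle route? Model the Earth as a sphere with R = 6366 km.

Great circle: cos σ = sin φ₁ sin φ₂ + cos φ₁ cos φ₂ cos Δλ,  σ = 1.0217 rad → d_gc = 6504.2 km
Rhumb line: Δψ = -0.4254, q = Δφ/Δψ = 0.7427, d_rh = R√(Δφ²+q²Δλ²) = 6758.8 km
Excess = 6758.8 − 6504.2 = 254.6 ≈ 255 km

255 km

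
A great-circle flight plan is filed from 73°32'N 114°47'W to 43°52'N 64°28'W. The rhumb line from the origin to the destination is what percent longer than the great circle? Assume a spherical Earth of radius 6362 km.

2.4%

Great circle: σ = 0.6517 rad → d_gc = Rσ = 4146.1 km
Rhumb: Δφ = -0.5178, Δλ = +0.8782, Δψ = -1.0794, q = Δφ/Δψ = 0.4797 → d_rh = R√(Δφ²+q²Δλ²) = 4246.6 km
Excess = (4246.6 − 4146.1) / 4146.1 = 100.5 / 4146.1 = 2.42% ≈ 2.4%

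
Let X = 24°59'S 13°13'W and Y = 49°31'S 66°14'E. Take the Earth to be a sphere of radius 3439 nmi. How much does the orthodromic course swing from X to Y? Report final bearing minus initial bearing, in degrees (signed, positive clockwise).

At departure: θ₁ = atan2(sin Δλ cos φ₂, cos φ₁ sin φ₂ − sin φ₁ cos φ₂ cos Δλ) = 135.04°
At arrival: θ₂ = atan2(sin Δλ cos φ₁, −cos φ₂ sin φ₁ + sin φ₂ cos φ₁ cos Δλ) = 80.57°
Δθ = θ₂ − θ₁ = -54.5°

-54.5°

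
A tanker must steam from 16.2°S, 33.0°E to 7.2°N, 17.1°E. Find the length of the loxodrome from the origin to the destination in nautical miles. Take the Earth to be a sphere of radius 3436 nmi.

1691 nmi

Rhumb course C = atan2(Δλ, Δψ) with Δψ = ln[tan(π/4+φ₂/2)/tan(π/4+φ₁/2)] = +0.4126, Δλ = -0.2775 → C = 326.07°
d = R·|Δφ| / |cos C| = 3436·0.40841 / 0.82977 = 1691 nmi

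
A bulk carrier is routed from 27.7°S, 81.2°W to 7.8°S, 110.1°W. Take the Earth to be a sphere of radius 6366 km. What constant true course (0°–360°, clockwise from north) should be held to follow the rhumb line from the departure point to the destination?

306.0°

Δψ = ln[tan(π/4+φ₂/2)/tan(π/4+φ₁/2)] = +0.3669
Δλ = -0.5044 rad (taken the short way round)
course = atan2(Δλ, Δψ) = 306.03°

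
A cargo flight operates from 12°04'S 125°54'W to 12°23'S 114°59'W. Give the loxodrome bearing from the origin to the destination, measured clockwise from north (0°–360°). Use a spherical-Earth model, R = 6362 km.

Δψ = ln[tan(π/4+φ₂/2)/tan(π/4+φ₁/2)] = -0.0057
Δλ = +0.1905 rad (taken the short way round)
course = atan2(Δλ, Δψ) = 91.70°

91.7°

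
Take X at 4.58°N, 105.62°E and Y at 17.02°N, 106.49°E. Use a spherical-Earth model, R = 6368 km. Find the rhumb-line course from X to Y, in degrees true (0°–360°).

3.9°

Δψ = ln[tan(π/4+φ₂/2)/tan(π/4+φ₁/2)] = +0.2215
Δλ = +0.0152 rad (taken the short way round)
course = atan2(Δλ, Δψ) = 3.92°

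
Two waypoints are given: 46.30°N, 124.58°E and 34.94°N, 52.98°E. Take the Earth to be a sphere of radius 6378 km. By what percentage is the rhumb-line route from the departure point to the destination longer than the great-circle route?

3.1%

Great circle: σ = 0.9362 rad → d_gc = Rσ = 5971.3 km
Rhumb: Δφ = -0.1983, Δλ = -1.2497, Δψ = -0.2623, q = Δφ/Δψ = 0.7560 → d_rh = R√(Δφ²+q²Δλ²) = 6156.5 km
Excess = (6156.5 − 5971.3) / 5971.3 = 185.2 / 5971.3 = 3.10% ≈ 3.1%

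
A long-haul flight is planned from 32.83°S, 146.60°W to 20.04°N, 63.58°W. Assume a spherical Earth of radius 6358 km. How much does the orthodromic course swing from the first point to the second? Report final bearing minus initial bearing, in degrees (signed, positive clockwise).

Initial bearing θ₁ = atan2(sin Δλ cos φ₂, cos φ₁ sin φ₂ − sin φ₁ cos φ₂ cos Δλ) = 69.44°
Final bearing θ₂ = (initial bearing from the destination back to the start) + 180° = 56.87°
Δθ = θ₂ − θ₁ = -12.6°

-12.6°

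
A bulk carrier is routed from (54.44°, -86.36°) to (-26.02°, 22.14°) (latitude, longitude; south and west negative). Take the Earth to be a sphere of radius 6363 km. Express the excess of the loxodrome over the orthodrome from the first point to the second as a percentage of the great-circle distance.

Great circle: σ = 2.1208 rad → d_gc = Rσ = 13494.7 km
Rhumb: Δφ = -1.4043, Δλ = +1.8937, Δψ = -1.6079, q = Δφ/Δψ = 0.8734 → d_rh = R√(Δφ²+q²Δλ²) = 13805.4 km
Excess = (13805.4 − 13494.7) / 13494.7 = 310.7 / 13494.7 = 2.30% ≈ 2.3%

2.3%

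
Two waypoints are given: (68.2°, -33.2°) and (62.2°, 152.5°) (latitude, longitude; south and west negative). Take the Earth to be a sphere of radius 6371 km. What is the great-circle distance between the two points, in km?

5508 km

Haversine: a = sin²(Δφ/2)+cos φ₁ cos φ₂ sin²(Δλ/2) = 0.17551;  σ = 2·atan2(√a,√(1−a))
σ = 49.536° → d = Rσ = 6371·0.86456 = 5508 km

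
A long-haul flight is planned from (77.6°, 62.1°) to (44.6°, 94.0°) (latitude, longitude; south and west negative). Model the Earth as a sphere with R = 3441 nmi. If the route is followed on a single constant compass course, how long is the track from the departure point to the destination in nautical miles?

2144 nmi

Rhumb course C = atan2(Δλ, Δψ) with Δψ = ln[tan(π/4+φ₂/2)/tan(π/4+φ₁/2)] = -1.3482, Δλ = +0.5568 → C = 157.56°
d = R·|Δφ| / |cos C| = 3441·0.57596 / 0.92429 = 2144 nmi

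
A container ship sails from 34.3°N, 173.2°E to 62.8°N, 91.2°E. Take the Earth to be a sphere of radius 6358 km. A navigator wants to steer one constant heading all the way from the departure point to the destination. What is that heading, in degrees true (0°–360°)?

298.6°

Meridional parts: M(φ₁)=+0.6380, M(φ₂)=+1.4191 → ΔM = +0.7811;  Δλ = -1.4312 rad
tan C = Δλ / ΔM = -1.8322 → C = 298.63°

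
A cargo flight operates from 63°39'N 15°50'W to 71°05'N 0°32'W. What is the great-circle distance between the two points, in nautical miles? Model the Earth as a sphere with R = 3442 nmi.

566 nmi

cos σ = sin φ₁ sin φ₂ + cos φ₁ cos φ₂ cos Δλ
      = sin(63.65°)sin(71.08°) + cos(63.65°)cos(71.08°)cos(15.30°) = 0.9865
σ = 9.427° → d = Rσ = 3442·0.16453 = 566 nmi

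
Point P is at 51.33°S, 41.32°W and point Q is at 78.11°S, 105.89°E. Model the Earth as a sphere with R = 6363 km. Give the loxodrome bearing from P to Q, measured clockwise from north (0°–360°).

115.3°

Meridional parts: M(φ₁)=-1.0473, M(φ₂)=-2.2621 → ΔM = -1.2148;  Δλ = +2.5693 rad
tan C = Δλ / ΔM = -2.1150 → C = 115.30°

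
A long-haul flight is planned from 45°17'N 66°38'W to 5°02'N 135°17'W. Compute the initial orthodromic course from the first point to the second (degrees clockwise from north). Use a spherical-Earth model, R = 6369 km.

258.1°

N = sin Δλ·cos φ₂ = -0.9278;  D = cos φ₁ sin φ₂ − sin φ₁ cos φ₂ cos Δλ = -0.1960
initial course = atan2(N, D) = 258.07°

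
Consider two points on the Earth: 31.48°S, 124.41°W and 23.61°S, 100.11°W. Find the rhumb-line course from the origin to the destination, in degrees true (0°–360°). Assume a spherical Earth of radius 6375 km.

69.9°

Meridional parts: M(φ₁)=-0.5794, M(φ₂)=-0.4243 → ΔM = +0.1551;  Δλ = +0.4241 rad
tan C = Δλ / ΔM = +2.7344 → C = 69.91°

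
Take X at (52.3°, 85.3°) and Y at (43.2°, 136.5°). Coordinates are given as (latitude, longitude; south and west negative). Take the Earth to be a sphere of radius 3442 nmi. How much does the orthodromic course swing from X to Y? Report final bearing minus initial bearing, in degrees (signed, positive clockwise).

At departure: θ₁ = atan2(sin Δλ cos φ₂, cos φ₁ sin φ₂ − sin φ₁ cos φ₂ cos Δλ) = 84.25°
At arrival: θ₂ = atan2(sin Δλ cos φ₁, −cos φ₂ sin φ₁ + sin φ₂ cos φ₁ cos Δλ) = 123.42°
Δθ = θ₂ − θ₁ = +39.2°

+39.2°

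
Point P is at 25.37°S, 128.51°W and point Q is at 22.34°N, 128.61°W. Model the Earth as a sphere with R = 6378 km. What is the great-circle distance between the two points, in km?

Haversine: a = sin²(Δφ/2)+cos φ₁ cos φ₂ sin²(Δλ/2) = 0.16356;  σ = 2·atan2(√a,√(1−a))
σ = 47.710° → d = Rσ = 6378·0.83270 = 5311 km

5311 km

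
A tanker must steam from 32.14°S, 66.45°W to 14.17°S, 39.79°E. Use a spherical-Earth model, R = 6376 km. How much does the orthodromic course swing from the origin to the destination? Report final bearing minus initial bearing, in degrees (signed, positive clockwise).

Initial bearing θ₁ = atan2(sin Δλ cos φ₂, cos φ₁ sin φ₂ − sin φ₁ cos φ₂ cos Δλ) = 110.69°
Final bearing θ₂ = (initial bearing from the destination back to the start) + 180° = 54.79°
Δθ = θ₂ − θ₁ = -55.9°

-55.9°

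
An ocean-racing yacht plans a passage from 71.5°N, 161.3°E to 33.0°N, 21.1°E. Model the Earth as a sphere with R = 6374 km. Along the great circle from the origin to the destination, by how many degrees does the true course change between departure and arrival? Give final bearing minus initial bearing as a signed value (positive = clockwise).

Initial bearing θ₁ = atan2(sin Δλ cos φ₂, cos φ₁ sin φ₂ − sin φ₁ cos φ₂ cos Δλ) = 325.59°
Final bearing θ₂ = (initial bearing from the destination back to the start) + 180° = 192.34°
Δθ = θ₂ − θ₁ = -133.2°

-133.2°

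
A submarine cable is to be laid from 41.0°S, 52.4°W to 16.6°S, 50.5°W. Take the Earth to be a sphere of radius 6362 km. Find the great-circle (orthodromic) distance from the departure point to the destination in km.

2715 km

Haversine: a = sin²(Δφ/2)+cos φ₁ cos φ₂ sin²(Δλ/2) = 0.04486;  σ = 2·atan2(√a,√(1−a))
σ = 24.455° → d = Rσ = 6362·0.42682 = 2715 km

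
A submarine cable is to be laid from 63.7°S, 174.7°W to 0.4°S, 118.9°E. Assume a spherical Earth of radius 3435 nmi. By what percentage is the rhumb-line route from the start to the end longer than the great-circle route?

2.1%

Great circle: σ = 1.3861 rad → d_gc = Rσ = 4761.3 nmi
Rhumb: Δφ = +1.1048, Δλ = -1.1589, Δψ = +1.4470, q = Δφ/Δψ = 0.7635 → d_rh = R√(Δφ²+q²Δλ²) = 4862.0 nmi
Excess = (4862.0 − 4761.3) / 4761.3 = 100.7 / 4761.3 = 2.11% ≈ 2.1%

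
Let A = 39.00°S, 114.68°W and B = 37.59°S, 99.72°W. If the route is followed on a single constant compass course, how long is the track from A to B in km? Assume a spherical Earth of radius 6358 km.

1312 km

Rhumb course C = atan2(Δλ, Δψ) with Δψ = ln[tan(π/4+φ₂/2)/tan(π/4+φ₁/2)] = +0.0314, Δλ = +0.2611 → C = 83.15°
d = R·|Δφ| / |cos C| = 6358·0.02461 / 0.11924 = 1312 km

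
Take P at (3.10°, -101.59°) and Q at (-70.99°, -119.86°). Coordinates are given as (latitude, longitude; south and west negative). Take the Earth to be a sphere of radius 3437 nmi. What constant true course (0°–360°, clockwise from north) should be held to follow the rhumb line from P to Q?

Meridional parts: M(φ₁)=+0.0541, M(φ₂)=-1.7872 → ΔM = -1.8413;  Δλ = -0.3189 rad
tan C = Δλ / ΔM = +0.1732 → C = 189.82°

189.8°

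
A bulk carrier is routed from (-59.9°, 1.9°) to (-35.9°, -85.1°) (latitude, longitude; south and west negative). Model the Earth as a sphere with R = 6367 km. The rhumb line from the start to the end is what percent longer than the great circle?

6.2%

Great circle: σ = 1.0139 rad → d_gc = Rσ = 6455.4 km
Rhumb: Δφ = +0.4189, Δλ = -1.5184, Δψ = +0.6414, q = Δφ/Δψ = 0.6531 → d_rh = R√(Δφ²+q²Δλ²) = 6854.4 km
Excess = (6854.4 − 6455.4) / 6455.4 = 399.0 / 6455.4 = 6.18% ≈ 6.2%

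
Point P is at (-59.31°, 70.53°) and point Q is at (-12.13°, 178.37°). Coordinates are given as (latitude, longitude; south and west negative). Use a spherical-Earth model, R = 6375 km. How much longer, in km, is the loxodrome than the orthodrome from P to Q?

713 km

Great circle: cos σ = sin φ₁ sin φ₂ + cos φ₁ cos φ₂ cos Δλ,  σ = 1.5430 rad → d_gc = 9836.4 km
Rhumb line: Δψ = +1.0798, q = Δφ/Δψ = 0.7626, d_rh = R√(Δφ²+q²Δλ²) = 10549.0 km
Excess = 10549.0 − 9836.4 = 712.6 ≈ 713 km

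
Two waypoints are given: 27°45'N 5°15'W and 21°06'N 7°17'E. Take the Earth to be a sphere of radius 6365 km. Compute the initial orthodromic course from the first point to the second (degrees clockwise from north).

117.5°

N = sin Δλ·cos φ₂ = +0.2025;  D = cos φ₁ sin φ₂ − sin φ₁ cos φ₂ cos Δλ = -0.1055
initial course = atan2(N, D) = 117.51°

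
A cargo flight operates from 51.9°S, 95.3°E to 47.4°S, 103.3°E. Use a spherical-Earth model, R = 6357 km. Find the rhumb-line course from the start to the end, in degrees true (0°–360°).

Meridional parts: M(φ₁)=-1.0633, M(φ₂)=-0.9419 → ΔM = +0.1214;  Δλ = +0.1396 rad
tan C = Δλ / ΔM = +1.1499 → C = 48.99°

49.0°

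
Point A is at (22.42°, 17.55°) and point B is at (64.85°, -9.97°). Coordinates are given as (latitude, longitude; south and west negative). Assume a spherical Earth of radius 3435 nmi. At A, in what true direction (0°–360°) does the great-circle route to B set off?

344.2°

N = sin Δλ·cos φ₂ = -0.1964;  D = cos φ₁ sin φ₂ − sin φ₁ cos φ₂ cos Δλ = +0.6930
initial course = atan2(N, D) = 344.18°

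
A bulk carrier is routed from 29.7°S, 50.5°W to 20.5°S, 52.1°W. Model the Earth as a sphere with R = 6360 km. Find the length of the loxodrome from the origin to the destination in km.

Δψ = ln[tan(π/4+φ₂/2)/tan(π/4+φ₁/2)] = +0.1776;  Δφ = +0.1606 rad,  Δλ = -0.0279 rad
q = Δφ/Δψ = 0.9042
d = R·√(Δφ² + q²Δλ²) = 6360·0.16254 = 1034 km

1034 km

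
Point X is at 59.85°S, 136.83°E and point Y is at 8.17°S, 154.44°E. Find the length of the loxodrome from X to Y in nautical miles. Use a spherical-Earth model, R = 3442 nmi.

Δψ = ln[tan(π/4+φ₂/2)/tan(π/4+φ₁/2)] = +1.1687;  Δφ = +0.9020 rad,  Δλ = +0.3074 rad
q = Δφ/Δψ = 0.7718
d = R·√(Δφ² + q²Δλ²) = 3442·0.93266 = 3210 nmi

3210 nmi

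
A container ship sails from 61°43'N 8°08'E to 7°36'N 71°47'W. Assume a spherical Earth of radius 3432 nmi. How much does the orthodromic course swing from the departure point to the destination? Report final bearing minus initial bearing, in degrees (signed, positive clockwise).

-56.3°

At departure: θ₁ = atan2(sin Δλ cos φ₂, cos φ₁ sin φ₂ − sin φ₁ cos φ₂ cos Δλ) = 264.72°
At arrival: θ₂ = atan2(sin Δλ cos φ₁, −cos φ₂ sin φ₁ + sin φ₂ cos φ₁ cos Δλ) = 208.42°
Δθ = θ₂ − θ₁ = -56.3°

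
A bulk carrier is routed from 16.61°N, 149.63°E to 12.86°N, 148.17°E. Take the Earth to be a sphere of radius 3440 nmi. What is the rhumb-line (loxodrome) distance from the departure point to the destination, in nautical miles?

Rhumb course C = atan2(Δλ, Δψ) with Δψ = ln[tan(π/4+φ₂/2)/tan(π/4+φ₁/2)] = -0.0677, Δλ = -0.0255 → C = 200.63°
d = R·|Δφ| / |cos C| = 3440·0.06545 / 0.93588 = 241 nmi

241 nmi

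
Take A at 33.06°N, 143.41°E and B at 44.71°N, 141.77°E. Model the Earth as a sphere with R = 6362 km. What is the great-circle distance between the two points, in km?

1301 km

cos σ = sin φ₁ sin φ₂ + cos φ₁ cos φ₂ cos Δλ
      = sin(33.06°)sin(44.71°) + cos(33.06°)cos(44.71°)cos(-1.64°) = 0.9792
σ = 11.719° → d = Rσ = 6362·0.20454 = 1301 km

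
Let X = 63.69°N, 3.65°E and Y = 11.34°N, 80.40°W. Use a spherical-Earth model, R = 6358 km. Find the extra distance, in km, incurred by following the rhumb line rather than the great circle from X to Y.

Great circle: cos σ = sin φ₁ sin φ₂ + cos φ₁ cos φ₂ cos Δλ,  σ = 1.3476 rad → d_gc = 8568.3 km
Rhumb line: Δψ = -1.2544, q = Δφ/Δψ = 0.7284, d_rh = R√(Δφ²+q²Δλ²) = 8938.5 km
Excess = 8938.5 − 8568.3 = 370.2 ≈ 370 km

370 km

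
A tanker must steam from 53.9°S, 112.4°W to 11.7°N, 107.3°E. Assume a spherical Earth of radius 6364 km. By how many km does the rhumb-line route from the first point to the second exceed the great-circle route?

1140 km

Great circle: cos σ = sin φ₁ sin φ₂ + cos φ₁ cos φ₂ cos Δλ,  σ = 2.2240 rad → d_gc = 14153.74 km
Rhumb line: Δψ = +1.3268, q = Δφ/Δψ = 0.8629, d_rh = R√(Δφ²+q²Δλ²) = 15294.20 km
Excess = 15294.20 − 14153.74 = 1140.46 ≈ 1140 km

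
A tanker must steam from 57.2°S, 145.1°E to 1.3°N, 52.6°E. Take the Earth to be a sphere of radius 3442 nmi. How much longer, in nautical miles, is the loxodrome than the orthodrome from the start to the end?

Great circle: cos σ = sin φ₁ sin φ₂ + cos φ₁ cos φ₂ cos Δλ,  σ = 1.6135 rad → d_gc = 5553.7 nmi
Rhumb line: Δψ = +1.2458, q = Δφ/Δψ = 0.8196, d_rh = R√(Δφ²+q²Δλ²) = 5752.6 nmi
Excess = 5752.6 − 5553.7 = 198.9 ≈ 199 nmi

199 nmi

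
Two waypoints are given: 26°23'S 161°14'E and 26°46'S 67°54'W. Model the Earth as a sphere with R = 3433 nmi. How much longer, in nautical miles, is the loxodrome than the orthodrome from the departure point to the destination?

Great circle: cos σ = sin φ₁ sin φ₂ + cos φ₁ cos φ₂ cos Δλ,  σ = 1.8999 rad → d_gc = 6522.4 nmi
Rhumb line: Δψ = -0.0075, q = Δφ/Δψ = 0.8943, d_rh = R√(Δφ²+q²Δλ²) = 7012.8 nmi
Excess = 7012.8 − 6522.4 = 490.4 ≈ 490 nmi

490 nmi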